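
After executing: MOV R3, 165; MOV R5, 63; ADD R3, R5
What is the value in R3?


Register state trace:
  MOV R3, 165  → R3 = 165
  MOV R5, 63  → R5 = 63
  ADD R3, R5  → R3 = 165 + 63 = 228
Final: R3 = 228

228


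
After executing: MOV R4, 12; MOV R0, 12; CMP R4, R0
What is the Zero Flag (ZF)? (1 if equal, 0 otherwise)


Register state trace:
  MOV R4, 12  → R4 = 12
  MOV R0, 12  → R0 = 12
  CMP R4, R0  → computes 12 - 12 = 0
  Result is zero, so values are equal
ZF = 1

1


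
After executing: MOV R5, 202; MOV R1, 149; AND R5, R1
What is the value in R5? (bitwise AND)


Register state trace:
  MOV R5, 202  → R5 = 202 (0b11001010)
  MOV R1, 149  → R1 = 149 (0b10010101)
  AND R5, R1  → R5 = 202 AND 149 = 128 (0b10000000)
Final: R5 = 128

128


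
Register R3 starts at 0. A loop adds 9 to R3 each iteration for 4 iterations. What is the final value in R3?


Starting value: R3 = 0
  Iter 1: R3 = 0 + 9 = 9
  Iter 2: R3 = 9 + 9 = 18
  Iter 3: R3 = 18 + 9 = 27
  Iter 4: R3 = 27 + 9 = 36
Final: R3 = 36

36


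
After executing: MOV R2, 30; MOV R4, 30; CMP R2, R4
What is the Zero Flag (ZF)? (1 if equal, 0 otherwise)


Register state trace:
  MOV R2, 30  → R2 = 30
  MOV R4, 30  → R4 = 30
  CMP R2, R4  → computes 30 - 30 = 0
  Result is zero, so values are equal
ZF = 1

1


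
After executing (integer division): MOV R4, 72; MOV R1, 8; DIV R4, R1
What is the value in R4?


Register state trace:
  MOV R4, 72  → R4 = 72
  MOV R1, 8  → R1 = 8
  DIV R4, R1  → R4 = 72 // 8 = 9
Final: R4 = 9

9


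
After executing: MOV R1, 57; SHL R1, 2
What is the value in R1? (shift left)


Register state trace:
  MOV R1, 57  → R1 = 57
  SHL R1, 2  → R1 = 57 << 2 = 57 * 2^2 = 228
Final: R1 = 228

228


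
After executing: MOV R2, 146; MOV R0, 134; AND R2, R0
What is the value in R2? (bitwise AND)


Register state trace:
  MOV R2, 146  → R2 = 146 (0b10010010)
  MOV R0, 134  → R0 = 134 (0b10000110)
  AND R2, R0  → R2 = 146 AND 134 = 130 (0b10000010)
Final: R2 = 130

130


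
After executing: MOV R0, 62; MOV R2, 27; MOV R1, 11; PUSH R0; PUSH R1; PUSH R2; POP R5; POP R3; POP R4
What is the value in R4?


Stack trace (top is rightmost):
  MOV R0, 62  → R0 = 62
  MOV R2, 27  → R2 = 27
  MOV R1, 11  → R1 = 11
  PUSH R0  → stack: [62]
  PUSH R1  → stack: [62, 11]
  PUSH R2  → stack: [62, 11, 27]
  POP R5  → R5 = 27, stack: [62, 11]
  POP R3  → R3 = 11, stack: [62]
  POP R4  → R4 = 62, stack: []
Final: R4 = 62

62


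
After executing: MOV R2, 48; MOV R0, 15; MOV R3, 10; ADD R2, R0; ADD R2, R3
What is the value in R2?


Register state trace:
  MOV R2, 48  → R2 = 48
  MOV R0, 15  → R0 = 15
  MOV R3, 10  → R3 = 10
  ADD R2, R0  → R2 = 48 + 15 = 63
  ADD R2, R3  → R2 = 63 + 10 = 73
Final: R2 = 73

73


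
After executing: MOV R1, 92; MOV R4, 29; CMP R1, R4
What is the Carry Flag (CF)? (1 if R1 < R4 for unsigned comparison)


Register state trace:
  MOV R1, 92  → R1 = 92
  MOV R4, 29  → R4 = 29
  CMP R1, R4  → unsigned 92 - 29: no borrow
  92 >= 29, so CF = 0
CF = 0

0


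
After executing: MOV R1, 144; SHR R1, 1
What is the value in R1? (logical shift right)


Register state trace:
  MOV R1, 144  → R1 = 144
  SHR R1, 1  → R1 = 144 >> 1 = 144 // 2^1 = 72
Final: R1 = 72

72


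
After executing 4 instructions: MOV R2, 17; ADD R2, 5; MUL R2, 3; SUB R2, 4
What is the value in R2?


Register state trace:
  MOV R2, 17  → R2 = 17
  ADD R2, 5  → R2 = 17 + 5 = 22
  MUL R2, 3  → R2 = 22 * 3 = 66
  SUB R2, 4  → R2 = 66 - 4 = 62
Final: R2 = 62

62


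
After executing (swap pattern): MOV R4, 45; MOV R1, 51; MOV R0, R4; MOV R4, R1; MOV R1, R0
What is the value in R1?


Register state trace (swap pattern):
  MOV R4, 45  → R4 = 45
  MOV R1, 51  → R1 = 51
  MOV R0, R4  → R0 = 45  (save R4)
  MOV R4, R1  → R4 = 51  (R4 gets R1's value)
  MOV R1, R0  → R1 = 45  (R1 gets saved value)
Final: R1 = 45

45


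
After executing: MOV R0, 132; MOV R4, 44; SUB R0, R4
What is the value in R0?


Register state trace:
  MOV R0, 132  → R0 = 132
  MOV R4, 44  → R4 = 44
  SUB R0, R4  → R0 = 132 - 44 = 88
Final: R0 = 88

88


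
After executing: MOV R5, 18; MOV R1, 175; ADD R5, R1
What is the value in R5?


Register state trace:
  MOV R5, 18  → R5 = 18
  MOV R1, 175  → R1 = 175
  ADD R5, R1  → R5 = 18 + 175 = 193
Final: R5 = 193

193


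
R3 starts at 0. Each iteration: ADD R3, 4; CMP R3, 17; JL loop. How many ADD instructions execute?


Loop trace (R3 starts at 0, target 17, step 4):
  ADD #1: R3 = 0 + 4 = 4  → 4 < 17, loop
  ADD #2: R3 = 4 + 4 = 8  → 8 < 17, loop
  ADD #3: R3 = 8 + 4 = 12  → 12 < 17, loop
  ADD #4: R3 = 12 + 4 = 16  → 16 < 17, loop
  ADD #5: R3 = 16 + 4 = 20  → 20 >= 17, exit
Total ADD instructions: 5

5


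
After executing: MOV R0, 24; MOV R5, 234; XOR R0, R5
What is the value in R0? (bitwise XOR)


Register state trace:
  MOV R0, 24  → R0 = 24 (0b00011000)
  MOV R5, 234  → R5 = 234 (0b11101010)
  XOR R0, R5  → R0 = 24 XOR 234 = 242 (0b11110010)
Final: R0 = 242

242


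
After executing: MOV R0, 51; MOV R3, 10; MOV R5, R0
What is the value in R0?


Register state trace:
  MOV R0, 51  → R0 = 51
  MOV R3, 10  → R3 = 10
  MOV R5, R0  → R5 = 51
Final: R0 = 51

51


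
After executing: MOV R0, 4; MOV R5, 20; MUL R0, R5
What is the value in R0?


Register state trace:
  MOV R0, 4  → R0 = 4
  MOV R5, 20  → R5 = 20
  MUL R0, R5  → R0 = 4 * 20 = 80
Final: R0 = 80

80


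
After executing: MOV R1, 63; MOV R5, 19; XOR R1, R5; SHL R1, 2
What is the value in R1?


Register state trace:
  MOV R1, 63  → R1 = 63 (0b00111111)
  MOV R5, 19  → R5 = 19 (0b00010011)
  XOR R1, R5  → R1 = 63 XOR 19 = 44 (0b00101100)
  SHL R1, 2  → R1 = 44 << 2 = 176
Final: R1 = 176

176


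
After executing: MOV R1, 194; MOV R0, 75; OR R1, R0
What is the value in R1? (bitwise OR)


Register state trace:
  MOV R1, 194  → R1 = 194 (0b11000010)
  MOV R0, 75  → R0 = 75 (0b01001011)
  OR R1, R0   → R1 = 194 OR 75 = 203 (0b11001011)
Final: R1 = 203

203


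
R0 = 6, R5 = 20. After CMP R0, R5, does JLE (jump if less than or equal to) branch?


Trace:
  R0 = 6, R5 = 20
  CMP R0, R5  → compares 6 vs 20
  JLE checks: is 6 less than or equal to 20?
  6 < 20, so condition is true
Branch taken: Yes

Yes


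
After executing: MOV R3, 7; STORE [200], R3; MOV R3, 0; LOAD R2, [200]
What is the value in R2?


Register and memory trace:
  MOV R3, 7  → R3 = 7
  STORE [200], R3  → mem[200] = 7
  MOV R3, 0  → R3 = 0
  LOAD R2, [200]  → R2 = mem[200] = 7
Final: R2 = 7

7


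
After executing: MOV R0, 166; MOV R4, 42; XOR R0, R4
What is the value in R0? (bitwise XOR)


Register state trace:
  MOV R0, 166  → R0 = 166 (0b10100110)
  MOV R4, 42  → R4 = 42 (0b00101010)
  XOR R0, R4  → R0 = 166 XOR 42 = 140 (0b10001100)
Final: R0 = 140

140


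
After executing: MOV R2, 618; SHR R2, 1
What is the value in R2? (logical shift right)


Register state trace:
  MOV R2, 618  → R2 = 618
  SHR R2, 1  → R2 = 618 >> 1 = 618 // 2^1 = 309
Final: R2 = 309

309


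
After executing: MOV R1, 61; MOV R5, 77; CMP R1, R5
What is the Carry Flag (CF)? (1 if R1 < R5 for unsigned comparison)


Register state trace:
  MOV R1, 61  → R1 = 61
  MOV R5, 77  → R5 = 77
  CMP R1, R5  → unsigned 61 - 77: borrow occurs
  61 < 77, so CF = 1
CF = 1

1


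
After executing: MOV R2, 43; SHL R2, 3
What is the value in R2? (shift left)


Register state trace:
  MOV R2, 43  → R2 = 43
  SHL R2, 3  → R2 = 43 << 3 = 43 * 2^3 = 344
Final: R2 = 344

344


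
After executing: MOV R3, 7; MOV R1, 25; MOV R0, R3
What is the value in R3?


Register state trace:
  MOV R3, 7  → R3 = 7
  MOV R1, 25  → R1 = 25
  MOV R0, R3  → R0 = 7
Final: R3 = 7

7


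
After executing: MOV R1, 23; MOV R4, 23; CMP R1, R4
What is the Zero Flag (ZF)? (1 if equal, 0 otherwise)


Register state trace:
  MOV R1, 23  → R1 = 23
  MOV R4, 23  → R4 = 23
  CMP R1, R4  → computes 23 - 23 = 0
  Result is zero, so values are equal
ZF = 1

1


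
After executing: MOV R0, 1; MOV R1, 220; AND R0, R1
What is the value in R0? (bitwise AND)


Register state trace:
  MOV R0, 1  → R0 = 1 (0b00000001)
  MOV R1, 220  → R1 = 220 (0b11011100)
  AND R0, R1  → R0 = 1 AND 220 = 0 (0b00000000)
Final: R0 = 0

0


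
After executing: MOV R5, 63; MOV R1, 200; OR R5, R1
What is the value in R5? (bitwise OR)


Register state trace:
  MOV R5, 63  → R5 = 63 (0b00111111)
  MOV R1, 200  → R1 = 200 (0b11001000)
  OR R5, R1   → R5 = 63 OR 200 = 255 (0b11111111)
Final: R5 = 255

255


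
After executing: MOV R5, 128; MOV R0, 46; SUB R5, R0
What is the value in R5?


Register state trace:
  MOV R5, 128  → R5 = 128
  MOV R0, 46  → R0 = 46
  SUB R5, R0  → R5 = 128 - 46 = 82
Final: R5 = 82

82


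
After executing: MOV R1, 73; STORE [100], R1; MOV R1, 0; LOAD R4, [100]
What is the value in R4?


Register and memory trace:
  MOV R1, 73  → R1 = 73
  STORE [100], R1  → mem[100] = 73
  MOV R1, 0  → R1 = 0
  LOAD R4, [100]  → R4 = mem[100] = 73
Final: R4 = 73

73


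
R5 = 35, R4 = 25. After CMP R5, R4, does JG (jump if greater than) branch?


Trace:
  R5 = 35, R4 = 25
  CMP R5, R4  → compares 35 vs 25
  JG checks: is 35 greater than 25?
  35 > 25, so condition is true
Branch taken: Yes

Yes


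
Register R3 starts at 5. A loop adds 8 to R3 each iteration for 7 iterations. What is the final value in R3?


Starting value: R3 = 5
  Iter 1: R3 = 5 + 8 = 13
  Iter 2: R3 = 13 + 8 = 21
  Iter 3: R3 = 21 + 8 = 29
  Iter 4: R3 = 29 + 8 = 37
  Iter 5: R3 = 37 + 8 = 45
  Iter 6: R3 = 45 + 8 = 53
  Iter 7: R3 = 53 + 8 = 61
Final: R3 = 61

61


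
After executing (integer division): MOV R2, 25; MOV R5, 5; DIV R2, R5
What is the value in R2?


Register state trace:
  MOV R2, 25  → R2 = 25
  MOV R5, 5  → R5 = 5
  DIV R2, R5  → R2 = 25 // 5 = 5
Final: R2 = 5

5


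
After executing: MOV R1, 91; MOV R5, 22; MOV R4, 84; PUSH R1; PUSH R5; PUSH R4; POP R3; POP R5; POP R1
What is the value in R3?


Stack trace (top is rightmost):
  MOV R1, 91  → R1 = 91
  MOV R5, 22  → R5 = 22
  MOV R4, 84  → R4 = 84
  PUSH R1  → stack: [91]
  PUSH R5  → stack: [91, 22]
  PUSH R4  → stack: [91, 22, 84]
  POP R3  → R3 = 84, stack: [91, 22]
  POP R5  → R5 = 22, stack: [91]
  POP R1  → R1 = 91, stack: []
Final: R3 = 84

84


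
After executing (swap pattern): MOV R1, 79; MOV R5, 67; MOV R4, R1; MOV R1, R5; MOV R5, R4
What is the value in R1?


Register state trace (swap pattern):
  MOV R1, 79  → R1 = 79
  MOV R5, 67  → R5 = 67
  MOV R4, R1  → R4 = 79  (save R1)
  MOV R1, R5  → R1 = 67  (R1 gets R5's value)
  MOV R5, R4  → R5 = 79  (R5 gets saved value)
Final: R1 = 67

67


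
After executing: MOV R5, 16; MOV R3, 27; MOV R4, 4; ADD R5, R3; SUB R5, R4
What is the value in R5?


Register state trace:
  MOV R5, 16  → R5 = 16
  MOV R3, 27  → R3 = 27
  MOV R4, 4  → R4 = 4
  ADD R5, R3  → R5 = 16 + 27 = 43
  SUB R5, R4  → R5 = 43 - 4 = 39
Final: R5 = 39

39


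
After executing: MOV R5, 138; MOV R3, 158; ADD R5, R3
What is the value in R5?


Register state trace:
  MOV R5, 138  → R5 = 138
  MOV R3, 158  → R3 = 158
  ADD R5, R3  → R5 = 138 + 158 = 296
Final: R5 = 296

296


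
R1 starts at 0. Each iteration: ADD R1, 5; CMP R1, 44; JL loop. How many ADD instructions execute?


Loop trace (R1 starts at 0, target 44, step 5):
  ADD #1: R1 = 0 + 5 = 5  → 5 < 44, loop
  ADD #2: R1 = 5 + 5 = 10  → 10 < 44, loop
  ADD #3: R1 = 10 + 5 = 15  → 15 < 44, loop
  ADD #4: R1 = 15 + 5 = 20  → 20 < 44, loop
  ADD #5: R1 = 20 + 5 = 25  → 25 < 44, loop
  ADD #6: R1 = 25 + 5 = 30  → 30 < 44, loop
  ADD #7: R1 = 30 + 5 = 35  → 35 < 44, loop
  ADD #8: R1 = 35 + 5 = 40  → 40 < 44, loop
  ADD #9: R1 = 40 + 5 = 45  → 45 >= 44, exit
Total ADD instructions: 9

9


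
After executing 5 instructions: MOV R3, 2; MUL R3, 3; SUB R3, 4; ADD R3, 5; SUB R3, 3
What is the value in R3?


Register state trace:
  MOV R3, 2  → R3 = 2
  MUL R3, 3  → R3 = 2 * 3 = 6
  SUB R3, 4  → R3 = 6 - 4 = 2
  ADD R3, 5  → R3 = 2 + 5 = 7
  SUB R3, 3  → R3 = 7 - 3 = 4
Final: R3 = 4

4


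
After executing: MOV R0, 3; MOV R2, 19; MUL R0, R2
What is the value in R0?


Register state trace:
  MOV R0, 3  → R0 = 3
  MOV R2, 19  → R2 = 19
  MUL R0, R2  → R0 = 3 * 19 = 57
Final: R0 = 57

57


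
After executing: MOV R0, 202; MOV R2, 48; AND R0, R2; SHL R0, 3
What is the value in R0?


Register state trace:
  MOV R0, 202  → R0 = 202 (0b11001010)
  MOV R2, 48  → R2 = 48 (0b00110000)
  AND R0, R2  → R0 = 202 AND 48 = 0 (0b00000000)
  SHL R0, 3  → R0 = 0 << 3 = 0
Final: R0 = 0

0


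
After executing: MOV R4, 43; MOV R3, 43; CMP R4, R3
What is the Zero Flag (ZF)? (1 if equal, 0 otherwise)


Register state trace:
  MOV R4, 43  → R4 = 43
  MOV R3, 43  → R3 = 43
  CMP R4, R3  → computes 43 - 43 = 0
  Result is zero, so values are equal
ZF = 1

1


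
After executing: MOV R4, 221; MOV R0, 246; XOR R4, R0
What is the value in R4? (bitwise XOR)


Register state trace:
  MOV R4, 221  → R4 = 221 (0b11011101)
  MOV R0, 246  → R0 = 246 (0b11110110)
  XOR R4, R0  → R4 = 221 XOR 246 = 43 (0b00101011)
Final: R4 = 43

43


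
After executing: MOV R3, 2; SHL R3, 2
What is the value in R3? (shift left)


Register state trace:
  MOV R3, 2  → R3 = 2
  SHL R3, 2  → R3 = 2 << 2 = 2 * 2^2 = 8
Final: R3 = 8

8


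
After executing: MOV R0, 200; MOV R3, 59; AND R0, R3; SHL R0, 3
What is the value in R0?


Register state trace:
  MOV R0, 200  → R0 = 200 (0b11001000)
  MOV R3, 59  → R3 = 59 (0b00111011)
  AND R0, R3  → R0 = 200 AND 59 = 8 (0b00001000)
  SHL R0, 3  → R0 = 8 << 3 = 64
Final: R0 = 64

64


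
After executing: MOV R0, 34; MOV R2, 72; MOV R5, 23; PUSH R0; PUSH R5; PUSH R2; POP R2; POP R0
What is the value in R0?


Stack trace (top is rightmost):
  MOV R0, 34  → R0 = 34
  MOV R2, 72  → R2 = 72
  MOV R5, 23  → R5 = 23
  PUSH R0  → stack: [34]
  PUSH R5  → stack: [34, 23]
  PUSH R2  → stack: [34, 23, 72]
  POP R2  → R2 = 72, stack: [34, 23]
  POP R0  → R0 = 23, stack: [34]
Final: R0 = 23

23


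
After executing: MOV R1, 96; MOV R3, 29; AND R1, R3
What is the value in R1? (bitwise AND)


Register state trace:
  MOV R1, 96  → R1 = 96 (0b01100000)
  MOV R3, 29  → R3 = 29 (0b00011101)
  AND R1, R3  → R1 = 96 AND 29 = 0 (0b00000000)
Final: R1 = 0

0


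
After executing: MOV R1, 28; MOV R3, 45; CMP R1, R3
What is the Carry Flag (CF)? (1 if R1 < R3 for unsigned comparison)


Register state trace:
  MOV R1, 28  → R1 = 28
  MOV R3, 45  → R3 = 45
  CMP R1, R3  → unsigned 28 - 45: borrow occurs
  28 < 45, so CF = 1
CF = 1

1


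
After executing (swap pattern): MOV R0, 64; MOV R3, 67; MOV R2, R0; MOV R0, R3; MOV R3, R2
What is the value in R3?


Register state trace (swap pattern):
  MOV R0, 64  → R0 = 64
  MOV R3, 67  → R3 = 67
  MOV R2, R0  → R2 = 64  (save R0)
  MOV R0, R3  → R0 = 67  (R0 gets R3's value)
  MOV R3, R2  → R3 = 64  (R3 gets saved value)
Final: R3 = 64

64


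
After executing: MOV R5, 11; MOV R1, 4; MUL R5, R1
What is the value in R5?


Register state trace:
  MOV R5, 11  → R5 = 11
  MOV R1, 4  → R1 = 4
  MUL R5, R1  → R5 = 11 * 4 = 44
Final: R5 = 44

44


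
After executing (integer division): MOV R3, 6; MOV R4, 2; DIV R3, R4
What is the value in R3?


Register state trace:
  MOV R3, 6  → R3 = 6
  MOV R4, 2  → R4 = 2
  DIV R3, R4  → R3 = 6 // 2 = 3
Final: R3 = 3

3


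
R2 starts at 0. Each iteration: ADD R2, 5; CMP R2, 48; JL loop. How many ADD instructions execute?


Loop trace (R2 starts at 0, target 48, step 5):
  ADD #1: R2 = 0 + 5 = 5  → 5 < 48, loop
  ADD #2: R2 = 5 + 5 = 10  → 10 < 48, loop
  ADD #3: R2 = 10 + 5 = 15  → 15 < 48, loop
  ADD #4: R2 = 15 + 5 = 20  → 20 < 48, loop
  ADD #5: R2 = 20 + 5 = 25  → 25 < 48, loop
  ADD #6: R2 = 25 + 5 = 30  → 30 < 48, loop
  ADD #7: R2 = 30 + 5 = 35  → 35 < 48, loop
  ADD #8: R2 = 35 + 5 = 40  → 40 < 48, loop
  ADD #9: R2 = 40 + 5 = 45  → 45 < 48, loop
  ADD #10: R2 = 45 + 5 = 50  → 50 >= 48, exit
Total ADD instructions: 10

10


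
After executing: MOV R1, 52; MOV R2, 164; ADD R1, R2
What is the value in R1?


Register state trace:
  MOV R1, 52  → R1 = 52
  MOV R2, 164  → R2 = 164
  ADD R1, R2  → R1 = 52 + 164 = 216
Final: R1 = 216

216


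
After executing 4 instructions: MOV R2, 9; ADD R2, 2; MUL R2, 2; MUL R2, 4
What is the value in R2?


Register state trace:
  MOV R2, 9  → R2 = 9
  ADD R2, 2  → R2 = 9 + 2 = 11
  MUL R2, 2  → R2 = 11 * 2 = 22
  MUL R2, 4  → R2 = 22 * 4 = 88
Final: R2 = 88

88


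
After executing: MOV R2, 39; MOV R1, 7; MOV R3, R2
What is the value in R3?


Register state trace:
  MOV R2, 39  → R2 = 39
  MOV R1, 7  → R1 = 7
  MOV R3, R2  → R3 = 39
Final: R3 = 39

39


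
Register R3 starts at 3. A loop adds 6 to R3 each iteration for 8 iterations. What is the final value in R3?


Starting value: R3 = 3
  Iter 1: R3 = 3 + 6 = 9
  Iter 2: R3 = 9 + 6 = 15
  Iter 3: R3 = 15 + 6 = 21
  Iter 4: R3 = 21 + 6 = 27
  Iter 5: R3 = 27 + 6 = 33
  Iter 6: R3 = 33 + 6 = 39
  Iter 7: R3 = 39 + 6 = 45
  Iter 8: R3 = 45 + 6 = 51
Final: R3 = 51

51


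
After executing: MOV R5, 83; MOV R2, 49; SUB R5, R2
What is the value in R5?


Register state trace:
  MOV R5, 83  → R5 = 83
  MOV R2, 49  → R2 = 49
  SUB R5, R2  → R5 = 83 - 49 = 34
Final: R5 = 34

34


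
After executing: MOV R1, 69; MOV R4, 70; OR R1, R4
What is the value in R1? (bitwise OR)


Register state trace:
  MOV R1, 69  → R1 = 69 (0b01000101)
  MOV R4, 70  → R4 = 70 (0b01000110)
  OR R1, R4   → R1 = 69 OR 70 = 71 (0b01000111)
Final: R1 = 71

71


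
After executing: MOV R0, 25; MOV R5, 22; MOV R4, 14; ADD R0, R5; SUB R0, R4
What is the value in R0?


Register state trace:
  MOV R0, 25  → R0 = 25
  MOV R5, 22  → R5 = 22
  MOV R4, 14  → R4 = 14
  ADD R0, R5  → R0 = 25 + 22 = 47
  SUB R0, R4  → R0 = 47 - 14 = 33
Final: R0 = 33

33


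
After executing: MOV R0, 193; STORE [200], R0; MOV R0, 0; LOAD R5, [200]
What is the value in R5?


Register and memory trace:
  MOV R0, 193  → R0 = 193
  STORE [200], R0  → mem[200] = 193
  MOV R0, 0  → R0 = 0
  LOAD R5, [200]  → R5 = mem[200] = 193
Final: R5 = 193

193


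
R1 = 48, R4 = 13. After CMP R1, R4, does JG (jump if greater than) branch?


Trace:
  R1 = 48, R4 = 13
  CMP R1, R4  → compares 48 vs 13
  JG checks: is 48 greater than 13?
  48 > 13, so condition is true
Branch taken: Yes

Yes


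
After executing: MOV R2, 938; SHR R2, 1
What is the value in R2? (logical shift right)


Register state trace:
  MOV R2, 938  → R2 = 938
  SHR R2, 1  → R2 = 938 >> 1 = 938 // 2^1 = 469
Final: R2 = 469

469


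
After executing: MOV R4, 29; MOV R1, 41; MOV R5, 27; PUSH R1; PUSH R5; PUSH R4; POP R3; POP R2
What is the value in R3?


Stack trace (top is rightmost):
  MOV R4, 29  → R4 = 29
  MOV R1, 41  → R1 = 41
  MOV R5, 27  → R5 = 27
  PUSH R1  → stack: [41]
  PUSH R5  → stack: [41, 27]
  PUSH R4  → stack: [41, 27, 29]
  POP R3  → R3 = 29, stack: [41, 27]
  POP R2  → R2 = 27, stack: [41]
Final: R3 = 29

29


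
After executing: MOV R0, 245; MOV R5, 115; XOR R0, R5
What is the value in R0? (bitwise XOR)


Register state trace:
  MOV R0, 245  → R0 = 245 (0b11110101)
  MOV R5, 115  → R5 = 115 (0b01110011)
  XOR R0, R5  → R0 = 245 XOR 115 = 134 (0b10000110)
Final: R0 = 134

134


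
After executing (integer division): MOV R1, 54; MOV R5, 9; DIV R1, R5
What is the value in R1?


Register state trace:
  MOV R1, 54  → R1 = 54
  MOV R5, 9  → R5 = 9
  DIV R1, R5  → R1 = 54 // 9 = 6
Final: R1 = 6

6


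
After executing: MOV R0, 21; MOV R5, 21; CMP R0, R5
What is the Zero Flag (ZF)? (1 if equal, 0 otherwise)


Register state trace:
  MOV R0, 21  → R0 = 21
  MOV R5, 21  → R5 = 21
  CMP R0, R5  → computes 21 - 21 = 0
  Result is zero, so values are equal
ZF = 1

1


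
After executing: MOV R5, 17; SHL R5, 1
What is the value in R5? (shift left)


Register state trace:
  MOV R5, 17  → R5 = 17
  SHL R5, 1  → R5 = 17 << 1 = 17 * 2^1 = 34
Final: R5 = 34

34


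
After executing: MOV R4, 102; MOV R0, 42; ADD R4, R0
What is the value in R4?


Register state trace:
  MOV R4, 102  → R4 = 102
  MOV R0, 42  → R0 = 42
  ADD R4, R0  → R4 = 102 + 42 = 144
Final: R4 = 144

144


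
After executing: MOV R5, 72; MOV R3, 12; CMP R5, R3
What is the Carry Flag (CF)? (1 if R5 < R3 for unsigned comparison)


Register state trace:
  MOV R5, 72  → R5 = 72
  MOV R3, 12  → R3 = 12
  CMP R5, R3  → unsigned 72 - 12: no borrow
  72 >= 12, so CF = 0
CF = 0

0


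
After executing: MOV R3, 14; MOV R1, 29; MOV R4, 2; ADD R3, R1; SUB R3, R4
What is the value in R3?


Register state trace:
  MOV R3, 14  → R3 = 14
  MOV R1, 29  → R1 = 29
  MOV R4, 2  → R4 = 2
  ADD R3, R1  → R3 = 14 + 29 = 43
  SUB R3, R4  → R3 = 43 - 2 = 41
Final: R3 = 41

41


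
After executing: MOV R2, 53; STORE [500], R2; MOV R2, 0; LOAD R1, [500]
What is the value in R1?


Register and memory trace:
  MOV R2, 53  → R2 = 53
  STORE [500], R2  → mem[500] = 53
  MOV R2, 0  → R2 = 0
  LOAD R1, [500]  → R1 = mem[500] = 53
Final: R1 = 53

53


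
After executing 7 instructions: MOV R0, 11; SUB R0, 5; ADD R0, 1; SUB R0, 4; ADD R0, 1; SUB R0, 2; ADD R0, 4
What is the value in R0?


Register state trace:
  MOV R0, 11  → R0 = 11
  SUB R0, 5  → R0 = 11 - 5 = 6
  ADD R0, 1  → R0 = 6 + 1 = 7
  SUB R0, 4  → R0 = 7 - 4 = 3
  ADD R0, 1  → R0 = 3 + 1 = 4
  SUB R0, 2  → R0 = 4 - 2 = 2
  ADD R0, 4  → R0 = 2 + 4 = 6
Final: R0 = 6

6


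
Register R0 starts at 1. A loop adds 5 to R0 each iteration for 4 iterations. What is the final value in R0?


Starting value: R0 = 1
  Iter 1: R0 = 1 + 5 = 6
  Iter 2: R0 = 6 + 5 = 11
  Iter 3: R0 = 11 + 5 = 16
  Iter 4: R0 = 16 + 5 = 21
Final: R0 = 21

21


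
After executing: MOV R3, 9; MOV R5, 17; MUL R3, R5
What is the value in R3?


Register state trace:
  MOV R3, 9  → R3 = 9
  MOV R5, 17  → R5 = 17
  MUL R3, R5  → R3 = 9 * 17 = 153
Final: R3 = 153

153


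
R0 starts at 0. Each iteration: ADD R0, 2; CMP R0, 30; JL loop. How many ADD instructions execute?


Loop trace (R0 starts at 0, target 30, step 2):
  ADD #1: R0 = 0 + 2 = 2  → 2 < 30, loop
  ADD #2: R0 = 2 + 2 = 4  → 4 < 30, loop
  ADD #3: R0 = 4 + 2 = 6  → 6 < 30, loop
  ADD #4: R0 = 6 + 2 = 8  → 8 < 30, loop
  ADD #5: R0 = 8 + 2 = 10  → 10 < 30, loop
  ADD #6: R0 = 10 + 2 = 12  → 12 < 30, loop
  ADD #7: R0 = 12 + 2 = 14  → 14 < 30, loop
  ADD #8: R0 = 14 + 2 = 16  → 16 < 30, loop
  ADD #9: R0 = 16 + 2 = 18  → 18 < 30, loop
  ADD #10: R0 = 18 + 2 = 20  → 20 < 30, loop
  ADD #11: R0 = 20 + 2 = 22  → 22 < 30, loop
  ADD #12: R0 = 22 + 2 = 24  → 24 < 30, loop
  ADD #13: R0 = 24 + 2 = 26  → 26 < 30, loop
  ADD #14: R0 = 26 + 2 = 28  → 28 < 30, loop
  ADD #15: R0 = 28 + 2 = 30  → 30 >= 30, exit
Total ADD instructions: 15

15


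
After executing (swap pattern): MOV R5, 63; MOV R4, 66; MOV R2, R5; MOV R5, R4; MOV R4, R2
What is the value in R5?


Register state trace (swap pattern):
  MOV R5, 63  → R5 = 63
  MOV R4, 66  → R4 = 66
  MOV R2, R5  → R2 = 63  (save R5)
  MOV R5, R4  → R5 = 66  (R5 gets R4's value)
  MOV R4, R2  → R4 = 63  (R4 gets saved value)
Final: R5 = 66

66


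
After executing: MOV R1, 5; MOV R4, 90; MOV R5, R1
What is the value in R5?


Register state trace:
  MOV R1, 5  → R1 = 5
  MOV R4, 90  → R4 = 90
  MOV R5, R1  → R5 = 5
Final: R5 = 5

5


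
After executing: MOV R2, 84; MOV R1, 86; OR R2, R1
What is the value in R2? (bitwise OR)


Register state trace:
  MOV R2, 84  → R2 = 84 (0b01010100)
  MOV R1, 86  → R1 = 86 (0b01010110)
  OR R2, R1   → R2 = 84 OR 86 = 86 (0b01010110)
Final: R2 = 86

86


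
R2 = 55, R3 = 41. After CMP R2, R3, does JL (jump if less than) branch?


Trace:
  R2 = 55, R3 = 41
  CMP R2, R3  → compares 55 vs 41
  JL checks: is 55 less than 41?
  55 > 41, so condition is false
Branch taken: No

No


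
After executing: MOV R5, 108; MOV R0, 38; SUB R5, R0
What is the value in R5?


Register state trace:
  MOV R5, 108  → R5 = 108
  MOV R0, 38  → R0 = 38
  SUB R5, R0  → R5 = 108 - 38 = 70
Final: R5 = 70

70


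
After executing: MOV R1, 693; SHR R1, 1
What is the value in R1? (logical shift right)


Register state trace:
  MOV R1, 693  → R1 = 693
  SHR R1, 1  → R1 = 693 >> 1 = 693 // 2^1 = 346
Final: R1 = 346

346


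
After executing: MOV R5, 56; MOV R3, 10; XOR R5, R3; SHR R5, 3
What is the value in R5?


Register state trace:
  MOV R5, 56  → R5 = 56 (0b00111000)
  MOV R3, 10  → R3 = 10 (0b00001010)
  XOR R5, R3  → R5 = 56 XOR 10 = 50 (0b00110010)
  SHR R5, 3  → R5 = 50 >> 3 = 6
Final: R5 = 6

6


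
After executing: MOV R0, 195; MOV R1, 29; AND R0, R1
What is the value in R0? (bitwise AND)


Register state trace:
  MOV R0, 195  → R0 = 195 (0b11000011)
  MOV R1, 29  → R1 = 29 (0b00011101)
  AND R0, R1  → R0 = 195 AND 29 = 1 (0b00000001)
Final: R0 = 1

1


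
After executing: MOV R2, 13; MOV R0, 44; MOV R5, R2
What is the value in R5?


Register state trace:
  MOV R2, 13  → R2 = 13
  MOV R0, 44  → R0 = 44
  MOV R5, R2  → R5 = 13
Final: R5 = 13

13


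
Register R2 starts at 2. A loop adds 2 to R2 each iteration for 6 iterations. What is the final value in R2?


Starting value: R2 = 2
  Iter 1: R2 = 2 + 2 = 4
  Iter 2: R2 = 4 + 2 = 6
  Iter 3: R2 = 6 + 2 = 8
  Iter 4: R2 = 8 + 2 = 10
  Iter 5: R2 = 10 + 2 = 12
  Iter 6: R2 = 12 + 2 = 14
Final: R2 = 14

14


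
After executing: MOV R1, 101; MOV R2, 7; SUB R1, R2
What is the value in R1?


Register state trace:
  MOV R1, 101  → R1 = 101
  MOV R2, 7  → R2 = 7
  SUB R1, R2  → R1 = 101 - 7 = 94
Final: R1 = 94

94


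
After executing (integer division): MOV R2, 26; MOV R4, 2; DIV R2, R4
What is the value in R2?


Register state trace:
  MOV R2, 26  → R2 = 26
  MOV R4, 2  → R4 = 2
  DIV R2, R4  → R2 = 26 // 2 = 13
Final: R2 = 13

13


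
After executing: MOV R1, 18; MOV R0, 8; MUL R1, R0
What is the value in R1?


Register state trace:
  MOV R1, 18  → R1 = 18
  MOV R0, 8  → R0 = 8
  MUL R1, R0  → R1 = 18 * 8 = 144
Final: R1 = 144

144


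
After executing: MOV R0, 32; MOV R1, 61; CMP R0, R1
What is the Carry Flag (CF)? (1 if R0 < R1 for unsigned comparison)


Register state trace:
  MOV R0, 32  → R0 = 32
  MOV R1, 61  → R1 = 61
  CMP R0, R1  → unsigned 32 - 61: borrow occurs
  32 < 61, so CF = 1
CF = 1

1


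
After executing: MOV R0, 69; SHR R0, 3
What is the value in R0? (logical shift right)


Register state trace:
  MOV R0, 69  → R0 = 69
  SHR R0, 3  → R0 = 69 >> 3 = 69 // 2^3 = 8
Final: R0 = 8

8


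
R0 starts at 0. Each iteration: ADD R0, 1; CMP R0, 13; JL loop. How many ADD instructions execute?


Loop trace (R0 starts at 0, target 13, step 1):
  ADD #1: R0 = 0 + 1 = 1  → 1 < 13, loop
  ADD #2: R0 = 1 + 1 = 2  → 2 < 13, loop
  ADD #3: R0 = 2 + 1 = 3  → 3 < 13, loop
  ADD #4: R0 = 3 + 1 = 4  → 4 < 13, loop
  ADD #5: R0 = 4 + 1 = 5  → 5 < 13, loop
  ADD #6: R0 = 5 + 1 = 6  → 6 < 13, loop
  ADD #7: R0 = 6 + 1 = 7  → 7 < 13, loop
  ADD #8: R0 = 7 + 1 = 8  → 8 < 13, loop
  ADD #9: R0 = 8 + 1 = 9  → 9 < 13, loop
  ADD #10: R0 = 9 + 1 = 10  → 10 < 13, loop
  ADD #11: R0 = 10 + 1 = 11  → 11 < 13, loop
  ADD #12: R0 = 11 + 1 = 12  → 12 < 13, loop
  ADD #13: R0 = 12 + 1 = 13  → 13 >= 13, exit
Total ADD instructions: 13

13


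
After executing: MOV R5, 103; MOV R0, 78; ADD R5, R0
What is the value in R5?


Register state trace:
  MOV R5, 103  → R5 = 103
  MOV R0, 78  → R0 = 78
  ADD R5, R0  → R5 = 103 + 78 = 181
Final: R5 = 181

181


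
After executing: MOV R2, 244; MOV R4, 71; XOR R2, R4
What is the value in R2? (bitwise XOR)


Register state trace:
  MOV R2, 244  → R2 = 244 (0b11110100)
  MOV R4, 71  → R4 = 71 (0b01000111)
  XOR R2, R4  → R2 = 244 XOR 71 = 179 (0b10110011)
Final: R2 = 179

179


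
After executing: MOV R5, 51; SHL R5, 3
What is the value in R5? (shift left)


Register state trace:
  MOV R5, 51  → R5 = 51
  SHL R5, 3  → R5 = 51 << 3 = 51 * 2^3 = 408
Final: R5 = 408

408


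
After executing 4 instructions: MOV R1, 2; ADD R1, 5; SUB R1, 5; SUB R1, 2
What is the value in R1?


Register state trace:
  MOV R1, 2  → R1 = 2
  ADD R1, 5  → R1 = 2 + 5 = 7
  SUB R1, 5  → R1 = 7 - 5 = 2
  SUB R1, 2  → R1 = 2 - 2 = 0
Final: R1 = 0

0


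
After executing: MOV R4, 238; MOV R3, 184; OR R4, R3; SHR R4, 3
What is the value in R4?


Register state trace:
  MOV R4, 238  → R4 = 238 (0b11101110)
  MOV R3, 184  → R3 = 184 (0b10111000)
  OR R4, R3  → R4 = 238 OR 184 = 254 (0b11111110)
  SHR R4, 3  → R4 = 254 >> 3 = 31
Final: R4 = 31

31


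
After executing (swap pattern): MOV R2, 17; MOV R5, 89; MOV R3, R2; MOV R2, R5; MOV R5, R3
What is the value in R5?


Register state trace (swap pattern):
  MOV R2, 17  → R2 = 17
  MOV R5, 89  → R5 = 89
  MOV R3, R2  → R3 = 17  (save R2)
  MOV R2, R5  → R2 = 89  (R2 gets R5's value)
  MOV R5, R3  → R5 = 17  (R5 gets saved value)
Final: R5 = 17

17


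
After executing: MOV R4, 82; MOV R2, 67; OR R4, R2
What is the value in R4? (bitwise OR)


Register state trace:
  MOV R4, 82  → R4 = 82 (0b01010010)
  MOV R2, 67  → R2 = 67 (0b01000011)
  OR R4, R2   → R4 = 82 OR 67 = 83 (0b01010011)
Final: R4 = 83

83


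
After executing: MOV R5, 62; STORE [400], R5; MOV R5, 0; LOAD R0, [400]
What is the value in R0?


Register and memory trace:
  MOV R5, 62  → R5 = 62
  STORE [400], R5  → mem[400] = 62
  MOV R5, 0  → R5 = 0
  LOAD R0, [400]  → R0 = mem[400] = 62
Final: R0 = 62

62


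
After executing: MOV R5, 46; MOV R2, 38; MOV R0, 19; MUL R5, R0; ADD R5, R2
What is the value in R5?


Register state trace:
  MOV R5, 46  → R5 = 46
  MOV R2, 38  → R2 = 38
  MOV R0, 19  → R0 = 19
  MUL R5, R0  → R5 = 46 * 19 = 874
  ADD R5, R2  → R5 = 874 + 38 = 912
Final: R5 = 912

912


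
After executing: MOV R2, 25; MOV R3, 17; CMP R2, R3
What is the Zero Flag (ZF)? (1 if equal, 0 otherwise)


Register state trace:
  MOV R2, 25  → R2 = 25
  MOV R3, 17  → R3 = 17
  CMP R2, R3  → computes 25 - 17 = 8
  Result is nonzero, so values are not equal
ZF = 0

0


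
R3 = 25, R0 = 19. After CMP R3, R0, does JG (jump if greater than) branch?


Trace:
  R3 = 25, R0 = 19
  CMP R3, R0  → compares 25 vs 19
  JG checks: is 25 greater than 19?
  25 > 19, so condition is true
Branch taken: Yes

Yes


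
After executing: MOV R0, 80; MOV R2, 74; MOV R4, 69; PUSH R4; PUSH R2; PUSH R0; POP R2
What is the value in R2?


Stack trace (top is rightmost):
  MOV R0, 80  → R0 = 80
  MOV R2, 74  → R2 = 74
  MOV R4, 69  → R4 = 69
  PUSH R4  → stack: [69]
  PUSH R2  → stack: [69, 74]
  PUSH R0  → stack: [69, 74, 80]
  POP R2  → R2 = 80, stack: [69, 74]
Final: R2 = 80

80


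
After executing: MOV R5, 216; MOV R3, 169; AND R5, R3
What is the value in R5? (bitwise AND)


Register state trace:
  MOV R5, 216  → R5 = 216 (0b11011000)
  MOV R3, 169  → R3 = 169 (0b10101001)
  AND R5, R3  → R5 = 216 AND 169 = 136 (0b10001000)
Final: R5 = 136

136


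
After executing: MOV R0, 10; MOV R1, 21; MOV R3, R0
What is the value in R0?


Register state trace:
  MOV R0, 10  → R0 = 10
  MOV R1, 21  → R1 = 21
  MOV R3, R0  → R3 = 10
Final: R0 = 10

10


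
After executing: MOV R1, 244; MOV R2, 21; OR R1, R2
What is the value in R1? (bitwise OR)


Register state trace:
  MOV R1, 244  → R1 = 244 (0b11110100)
  MOV R2, 21  → R2 = 21 (0b00010101)
  OR R1, R2   → R1 = 244 OR 21 = 245 (0b11110101)
Final: R1 = 245

245


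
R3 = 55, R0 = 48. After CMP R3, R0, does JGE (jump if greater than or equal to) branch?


Trace:
  R3 = 55, R0 = 48
  CMP R3, R0  → compares 55 vs 48
  JGE checks: is 55 greater than or equal to 48?
  55 > 48, so condition is true
Branch taken: Yes

Yes


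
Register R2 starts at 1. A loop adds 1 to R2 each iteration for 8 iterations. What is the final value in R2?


Starting value: R2 = 1
  Iter 1: R2 = 1 + 1 = 2
  Iter 2: R2 = 2 + 1 = 3
  Iter 3: R2 = 3 + 1 = 4
  Iter 4: R2 = 4 + 1 = 5
  Iter 5: R2 = 5 + 1 = 6
  Iter 6: R2 = 6 + 1 = 7
  Iter 7: R2 = 7 + 1 = 8
  Iter 8: R2 = 8 + 1 = 9
Final: R2 = 9

9


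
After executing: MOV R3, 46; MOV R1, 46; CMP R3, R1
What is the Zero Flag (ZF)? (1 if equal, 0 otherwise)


Register state trace:
  MOV R3, 46  → R3 = 46
  MOV R1, 46  → R1 = 46
  CMP R3, R1  → computes 46 - 46 = 0
  Result is zero, so values are equal
ZF = 1

1


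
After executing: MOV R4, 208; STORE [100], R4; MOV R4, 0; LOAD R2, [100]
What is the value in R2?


Register and memory trace:
  MOV R4, 208  → R4 = 208
  STORE [100], R4  → mem[100] = 208
  MOV R4, 0  → R4 = 0
  LOAD R2, [100]  → R2 = mem[100] = 208
Final: R2 = 208

208


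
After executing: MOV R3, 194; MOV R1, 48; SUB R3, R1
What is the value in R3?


Register state trace:
  MOV R3, 194  → R3 = 194
  MOV R1, 48  → R1 = 48
  SUB R3, R1  → R3 = 194 - 48 = 146
Final: R3 = 146

146


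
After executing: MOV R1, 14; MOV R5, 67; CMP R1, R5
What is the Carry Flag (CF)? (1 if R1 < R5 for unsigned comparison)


Register state trace:
  MOV R1, 14  → R1 = 14
  MOV R5, 67  → R5 = 67
  CMP R1, R5  → unsigned 14 - 67: borrow occurs
  14 < 67, so CF = 1
CF = 1

1


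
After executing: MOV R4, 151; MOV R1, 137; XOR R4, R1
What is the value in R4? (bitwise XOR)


Register state trace:
  MOV R4, 151  → R4 = 151 (0b10010111)
  MOV R1, 137  → R1 = 137 (0b10001001)
  XOR R4, R1  → R4 = 151 XOR 137 = 30 (0b00011110)
Final: R4 = 30

30


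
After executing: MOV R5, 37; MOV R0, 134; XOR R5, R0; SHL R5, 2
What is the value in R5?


Register state trace:
  MOV R5, 37  → R5 = 37 (0b00100101)
  MOV R0, 134  → R0 = 134 (0b10000110)
  XOR R5, R0  → R5 = 37 XOR 134 = 163 (0b10100011)
  SHL R5, 2  → R5 = 163 << 2 = 652
Final: R5 = 652

652


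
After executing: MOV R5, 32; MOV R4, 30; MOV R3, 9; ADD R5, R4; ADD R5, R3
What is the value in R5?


Register state trace:
  MOV R5, 32  → R5 = 32
  MOV R4, 30  → R4 = 30
  MOV R3, 9  → R3 = 9
  ADD R5, R4  → R5 = 32 + 30 = 62
  ADD R5, R3  → R5 = 62 + 9 = 71
Final: R5 = 71

71


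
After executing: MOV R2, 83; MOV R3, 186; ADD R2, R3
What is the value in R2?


Register state trace:
  MOV R2, 83  → R2 = 83
  MOV R3, 186  → R3 = 186
  ADD R2, R3  → R2 = 83 + 186 = 269
Final: R2 = 269

269


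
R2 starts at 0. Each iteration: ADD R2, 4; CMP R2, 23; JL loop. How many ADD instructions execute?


Loop trace (R2 starts at 0, target 23, step 4):
  ADD #1: R2 = 0 + 4 = 4  → 4 < 23, loop
  ADD #2: R2 = 4 + 4 = 8  → 8 < 23, loop
  ADD #3: R2 = 8 + 4 = 12  → 12 < 23, loop
  ADD #4: R2 = 12 + 4 = 16  → 16 < 23, loop
  ADD #5: R2 = 16 + 4 = 20  → 20 < 23, loop
  ADD #6: R2 = 20 + 4 = 24  → 24 >= 23, exit
Total ADD instructions: 6

6


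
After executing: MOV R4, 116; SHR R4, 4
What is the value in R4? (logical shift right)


Register state trace:
  MOV R4, 116  → R4 = 116
  SHR R4, 4  → R4 = 116 >> 4 = 116 // 2^4 = 7
Final: R4 = 7

7


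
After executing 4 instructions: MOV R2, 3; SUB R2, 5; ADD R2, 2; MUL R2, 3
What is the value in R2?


Register state trace:
  MOV R2, 3  → R2 = 3
  SUB R2, 5  → R2 = 3 - 5 = -2
  ADD R2, 2  → R2 = -2 + 2 = 0
  MUL R2, 3  → R2 = 0 * 3 = 0
Final: R2 = 0

0


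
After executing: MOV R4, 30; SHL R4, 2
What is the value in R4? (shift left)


Register state trace:
  MOV R4, 30  → R4 = 30
  SHL R4, 2  → R4 = 30 << 2 = 30 * 2^2 = 120
Final: R4 = 120

120


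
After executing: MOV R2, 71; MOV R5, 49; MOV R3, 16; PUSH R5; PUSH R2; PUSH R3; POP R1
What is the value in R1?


Stack trace (top is rightmost):
  MOV R2, 71  → R2 = 71
  MOV R5, 49  → R5 = 49
  MOV R3, 16  → R3 = 16
  PUSH R5  → stack: [49]
  PUSH R2  → stack: [49, 71]
  PUSH R3  → stack: [49, 71, 16]
  POP R1  → R1 = 16, stack: [49, 71]
Final: R1 = 16

16


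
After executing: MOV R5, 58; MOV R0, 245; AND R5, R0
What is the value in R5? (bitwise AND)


Register state trace:
  MOV R5, 58  → R5 = 58 (0b00111010)
  MOV R0, 245  → R0 = 245 (0b11110101)
  AND R5, R0  → R5 = 58 AND 245 = 48 (0b00110000)
Final: R5 = 48

48


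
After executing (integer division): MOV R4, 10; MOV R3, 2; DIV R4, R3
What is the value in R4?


Register state trace:
  MOV R4, 10  → R4 = 10
  MOV R3, 2  → R3 = 2
  DIV R4, R3  → R4 = 10 // 2 = 5
Final: R4 = 5

5


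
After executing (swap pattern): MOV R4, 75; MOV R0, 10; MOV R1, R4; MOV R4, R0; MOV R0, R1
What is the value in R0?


Register state trace (swap pattern):
  MOV R4, 75  → R4 = 75
  MOV R0, 10  → R0 = 10
  MOV R1, R4  → R1 = 75  (save R4)
  MOV R4, R0  → R4 = 10  (R4 gets R0's value)
  MOV R0, R1  → R0 = 75  (R0 gets saved value)
Final: R0 = 75

75


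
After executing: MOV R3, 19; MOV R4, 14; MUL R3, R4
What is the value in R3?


Register state trace:
  MOV R3, 19  → R3 = 19
  MOV R4, 14  → R4 = 14
  MUL R3, R4  → R3 = 19 * 14 = 266
Final: R3 = 266

266


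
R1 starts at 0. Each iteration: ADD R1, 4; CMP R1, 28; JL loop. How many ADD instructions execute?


Loop trace (R1 starts at 0, target 28, step 4):
  ADD #1: R1 = 0 + 4 = 4  → 4 < 28, loop
  ADD #2: R1 = 4 + 4 = 8  → 8 < 28, loop
  ADD #3: R1 = 8 + 4 = 12  → 12 < 28, loop
  ADD #4: R1 = 12 + 4 = 16  → 16 < 28, loop
  ADD #5: R1 = 16 + 4 = 20  → 20 < 28, loop
  ADD #6: R1 = 20 + 4 = 24  → 24 < 28, loop
  ADD #7: R1 = 24 + 4 = 28  → 28 >= 28, exit
Total ADD instructions: 7

7


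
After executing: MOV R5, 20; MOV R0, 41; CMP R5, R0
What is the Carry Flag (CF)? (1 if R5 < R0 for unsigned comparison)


Register state trace:
  MOV R5, 20  → R5 = 20
  MOV R0, 41  → R0 = 41
  CMP R5, R0  → unsigned 20 - 41: borrow occurs
  20 < 41, so CF = 1
CF = 1

1


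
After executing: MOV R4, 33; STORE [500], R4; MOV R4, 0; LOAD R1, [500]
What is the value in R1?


Register and memory trace:
  MOV R4, 33  → R4 = 33
  STORE [500], R4  → mem[500] = 33
  MOV R4, 0  → R4 = 0
  LOAD R1, [500]  → R1 = mem[500] = 33
Final: R1 = 33

33


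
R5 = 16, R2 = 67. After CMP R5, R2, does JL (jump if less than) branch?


Trace:
  R5 = 16, R2 = 67
  CMP R5, R2  → compares 16 vs 67
  JL checks: is 16 less than 67?
  16 < 67, so condition is true
Branch taken: Yes

Yes


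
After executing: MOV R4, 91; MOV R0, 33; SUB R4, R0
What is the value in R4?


Register state trace:
  MOV R4, 91  → R4 = 91
  MOV R0, 33  → R0 = 33
  SUB R4, R0  → R4 = 91 - 33 = 58
Final: R4 = 58

58


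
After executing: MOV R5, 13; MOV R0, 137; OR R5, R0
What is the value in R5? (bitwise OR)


Register state trace:
  MOV R5, 13  → R5 = 13 (0b00001101)
  MOV R0, 137  → R0 = 137 (0b10001001)
  OR R5, R0   → R5 = 13 OR 137 = 141 (0b10001101)
Final: R5 = 141

141


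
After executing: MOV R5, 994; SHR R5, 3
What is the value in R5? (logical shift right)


Register state trace:
  MOV R5, 994  → R5 = 994
  SHR R5, 3  → R5 = 994 >> 3 = 994 // 2^3 = 124
Final: R5 = 124

124


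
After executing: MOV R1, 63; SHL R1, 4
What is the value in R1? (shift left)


Register state trace:
  MOV R1, 63  → R1 = 63
  SHL R1, 4  → R1 = 63 << 4 = 63 * 2^4 = 1008
Final: R1 = 1008

1008


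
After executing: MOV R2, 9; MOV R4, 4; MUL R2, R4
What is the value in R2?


Register state trace:
  MOV R2, 9  → R2 = 9
  MOV R4, 4  → R4 = 4
  MUL R2, R4  → R2 = 9 * 4 = 36
Final: R2 = 36

36
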